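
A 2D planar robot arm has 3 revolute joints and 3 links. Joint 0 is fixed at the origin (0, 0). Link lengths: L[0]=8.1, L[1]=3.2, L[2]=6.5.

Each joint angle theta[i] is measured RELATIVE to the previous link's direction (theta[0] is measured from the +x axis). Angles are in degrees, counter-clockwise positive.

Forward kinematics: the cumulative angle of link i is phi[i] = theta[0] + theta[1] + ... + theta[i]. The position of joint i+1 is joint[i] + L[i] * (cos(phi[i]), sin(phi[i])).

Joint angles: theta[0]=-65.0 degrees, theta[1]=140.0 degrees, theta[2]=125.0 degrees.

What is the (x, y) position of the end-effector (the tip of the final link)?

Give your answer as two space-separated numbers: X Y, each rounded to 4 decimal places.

joint[0] = (0.0000, 0.0000)  (base)
link 0: phi[0] = -65 = -65 deg
  cos(-65 deg) = 0.4226, sin(-65 deg) = -0.9063
  joint[1] = (0.0000, 0.0000) + 8.1 * (0.4226, -0.9063) = (0.0000 + 3.4232, 0.0000 + -7.3411) = (3.4232, -7.3411)
link 1: phi[1] = -65 + 140 = 75 deg
  cos(75 deg) = 0.2588, sin(75 deg) = 0.9659
  joint[2] = (3.4232, -7.3411) + 3.2 * (0.2588, 0.9659) = (3.4232 + 0.8282, -7.3411 + 3.0910) = (4.2514, -4.2501)
link 2: phi[2] = -65 + 140 + 125 = 200 deg
  cos(200 deg) = -0.9397, sin(200 deg) = -0.3420
  joint[3] = (4.2514, -4.2501) + 6.5 * (-0.9397, -0.3420) = (4.2514 + -6.1080, -4.2501 + -2.2231) = (-1.8566, -6.4733)
End effector: (-1.8566, -6.4733)

Answer: -1.8566 -6.4733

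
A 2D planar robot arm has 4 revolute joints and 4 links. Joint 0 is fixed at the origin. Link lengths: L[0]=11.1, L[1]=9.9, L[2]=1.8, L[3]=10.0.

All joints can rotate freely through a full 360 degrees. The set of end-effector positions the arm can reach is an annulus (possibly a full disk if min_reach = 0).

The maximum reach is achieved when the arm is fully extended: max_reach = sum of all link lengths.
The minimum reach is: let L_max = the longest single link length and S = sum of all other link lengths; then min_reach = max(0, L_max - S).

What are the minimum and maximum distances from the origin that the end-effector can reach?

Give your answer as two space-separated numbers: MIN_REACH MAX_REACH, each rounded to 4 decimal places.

Link lengths: [11.1, 9.9, 1.8, 10.0]
max_reach = 11.1 + 9.9 + 1.8 + 10 = 32.8
L_max = max([11.1, 9.9, 1.8, 10.0]) = 11.1
S (sum of others) = 32.8 - 11.1 = 21.7
min_reach = max(0, 11.1 - 21.7) = max(0, -10.6) = 0

Answer: 0.0000 32.8000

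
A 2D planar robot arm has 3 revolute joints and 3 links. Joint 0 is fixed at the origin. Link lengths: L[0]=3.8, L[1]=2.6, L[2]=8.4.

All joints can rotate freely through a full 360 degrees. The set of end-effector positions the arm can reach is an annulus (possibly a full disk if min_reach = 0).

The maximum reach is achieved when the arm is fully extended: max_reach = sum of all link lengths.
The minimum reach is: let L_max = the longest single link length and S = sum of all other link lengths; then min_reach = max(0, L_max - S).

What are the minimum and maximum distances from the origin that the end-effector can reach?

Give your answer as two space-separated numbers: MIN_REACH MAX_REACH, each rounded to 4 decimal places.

Answer: 2.0000 14.8000

Derivation:
Link lengths: [3.8, 2.6, 8.4]
max_reach = 3.8 + 2.6 + 8.4 = 14.8
L_max = max([3.8, 2.6, 8.4]) = 8.4
S (sum of others) = 14.8 - 8.4 = 6.4
min_reach = max(0, 8.4 - 6.4) = max(0, 2) = 2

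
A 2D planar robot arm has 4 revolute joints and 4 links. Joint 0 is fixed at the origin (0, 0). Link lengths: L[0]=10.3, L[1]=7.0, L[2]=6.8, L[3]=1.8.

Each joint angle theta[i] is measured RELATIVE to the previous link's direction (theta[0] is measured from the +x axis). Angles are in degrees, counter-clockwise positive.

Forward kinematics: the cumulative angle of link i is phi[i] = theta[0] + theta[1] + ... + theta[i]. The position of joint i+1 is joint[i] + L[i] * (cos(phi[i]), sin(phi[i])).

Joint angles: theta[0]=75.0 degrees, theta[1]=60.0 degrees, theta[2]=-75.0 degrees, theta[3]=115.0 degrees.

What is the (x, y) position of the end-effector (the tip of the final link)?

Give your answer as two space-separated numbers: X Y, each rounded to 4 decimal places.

joint[0] = (0.0000, 0.0000)  (base)
link 0: phi[0] = 75 = 75 deg
  cos(75 deg) = 0.2588, sin(75 deg) = 0.9659
  joint[1] = (0.0000, 0.0000) + 10.3 * (0.2588, 0.9659) = (0.0000 + 2.6658, 0.0000 + 9.9490) = (2.6658, 9.9490)
link 1: phi[1] = 75 + 60 = 135 deg
  cos(135 deg) = -0.7071, sin(135 deg) = 0.7071
  joint[2] = (2.6658, 9.9490) + 7 * (-0.7071, 0.7071) = (2.6658 + -4.9497, 9.9490 + 4.9497) = (-2.2839, 14.8988)
link 2: phi[2] = 75 + 60 + -75 = 60 deg
  cos(60 deg) = 0.5000, sin(60 deg) = 0.8660
  joint[3] = (-2.2839, 14.8988) + 6.8 * (0.5000, 0.8660) = (-2.2839 + 3.4000, 14.8988 + 5.8890) = (1.1161, 20.7878)
link 3: phi[3] = 75 + 60 + -75 + 115 = 175 deg
  cos(175 deg) = -0.9962, sin(175 deg) = 0.0872
  joint[4] = (1.1161, 20.7878) + 1.8 * (-0.9962, 0.0872) = (1.1161 + -1.7932, 20.7878 + 0.1569) = (-0.6771, 20.9446)
End effector: (-0.6771, 20.9446)

Answer: -0.6771 20.9446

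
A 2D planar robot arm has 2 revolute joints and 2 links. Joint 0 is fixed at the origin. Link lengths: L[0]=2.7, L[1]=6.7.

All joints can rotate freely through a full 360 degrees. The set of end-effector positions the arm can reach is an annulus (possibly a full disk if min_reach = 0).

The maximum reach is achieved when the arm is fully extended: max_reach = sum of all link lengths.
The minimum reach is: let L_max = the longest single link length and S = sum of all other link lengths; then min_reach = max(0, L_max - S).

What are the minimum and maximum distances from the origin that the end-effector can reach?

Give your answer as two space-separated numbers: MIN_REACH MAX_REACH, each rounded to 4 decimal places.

Link lengths: [2.7, 6.7]
max_reach = 2.7 + 6.7 = 9.4
L_max = max([2.7, 6.7]) = 6.7
S (sum of others) = 9.4 - 6.7 = 2.7
min_reach = max(0, 6.7 - 2.7) = max(0, 4) = 4

Answer: 4.0000 9.4000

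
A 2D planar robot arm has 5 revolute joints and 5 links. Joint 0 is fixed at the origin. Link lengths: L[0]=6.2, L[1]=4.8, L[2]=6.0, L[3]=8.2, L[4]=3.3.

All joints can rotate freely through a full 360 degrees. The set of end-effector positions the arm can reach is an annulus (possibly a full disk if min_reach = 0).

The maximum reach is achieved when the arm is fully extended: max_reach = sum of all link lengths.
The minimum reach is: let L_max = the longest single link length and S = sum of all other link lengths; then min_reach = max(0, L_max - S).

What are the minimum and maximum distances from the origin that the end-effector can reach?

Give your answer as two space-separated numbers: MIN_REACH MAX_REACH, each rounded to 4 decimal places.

Link lengths: [6.2, 4.8, 6.0, 8.2, 3.3]
max_reach = 6.2 + 4.8 + 6 + 8.2 + 3.3 = 28.5
L_max = max([6.2, 4.8, 6.0, 8.2, 3.3]) = 8.2
S (sum of others) = 28.5 - 8.2 = 20.3
min_reach = max(0, 8.2 - 20.3) = max(0, -12.1) = 0

Answer: 0.0000 28.5000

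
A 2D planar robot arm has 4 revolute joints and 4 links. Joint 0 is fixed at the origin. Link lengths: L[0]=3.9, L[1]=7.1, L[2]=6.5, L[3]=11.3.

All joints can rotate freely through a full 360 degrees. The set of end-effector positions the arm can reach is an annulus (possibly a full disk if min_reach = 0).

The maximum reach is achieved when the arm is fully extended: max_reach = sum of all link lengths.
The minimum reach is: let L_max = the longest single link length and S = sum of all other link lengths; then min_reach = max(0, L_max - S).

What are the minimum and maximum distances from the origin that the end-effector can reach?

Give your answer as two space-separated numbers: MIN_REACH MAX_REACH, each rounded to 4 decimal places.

Answer: 0.0000 28.8000

Derivation:
Link lengths: [3.9, 7.1, 6.5, 11.3]
max_reach = 3.9 + 7.1 + 6.5 + 11.3 = 28.8
L_max = max([3.9, 7.1, 6.5, 11.3]) = 11.3
S (sum of others) = 28.8 - 11.3 = 17.5
min_reach = max(0, 11.3 - 17.5) = max(0, -6.2) = 0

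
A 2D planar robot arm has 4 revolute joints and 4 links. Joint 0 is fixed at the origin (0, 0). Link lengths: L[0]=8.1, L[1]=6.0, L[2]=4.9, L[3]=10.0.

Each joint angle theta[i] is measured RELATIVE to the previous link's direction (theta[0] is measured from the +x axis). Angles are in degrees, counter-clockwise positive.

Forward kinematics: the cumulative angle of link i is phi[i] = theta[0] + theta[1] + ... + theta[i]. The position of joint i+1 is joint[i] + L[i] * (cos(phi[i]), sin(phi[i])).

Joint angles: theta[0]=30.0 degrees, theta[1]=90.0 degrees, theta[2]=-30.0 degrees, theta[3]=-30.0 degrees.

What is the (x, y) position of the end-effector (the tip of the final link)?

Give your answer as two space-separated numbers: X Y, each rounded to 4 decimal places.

Answer: 9.0148 22.8064

Derivation:
joint[0] = (0.0000, 0.0000)  (base)
link 0: phi[0] = 30 = 30 deg
  cos(30 deg) = 0.8660, sin(30 deg) = 0.5000
  joint[1] = (0.0000, 0.0000) + 8.1 * (0.8660, 0.5000) = (0.0000 + 7.0148, 0.0000 + 4.0500) = (7.0148, 4.0500)
link 1: phi[1] = 30 + 90 = 120 deg
  cos(120 deg) = -0.5000, sin(120 deg) = 0.8660
  joint[2] = (7.0148, 4.0500) + 6 * (-0.5000, 0.8660) = (7.0148 + -3.0000, 4.0500 + 5.1962) = (4.0148, 9.2462)
link 2: phi[2] = 30 + 90 + -30 = 90 deg
  cos(90 deg) = 0.0000, sin(90 deg) = 1.0000
  joint[3] = (4.0148, 9.2462) + 4.9 * (0.0000, 1.0000) = (4.0148 + 0.0000, 9.2462 + 4.9000) = (4.0148, 14.1462)
link 3: phi[3] = 30 + 90 + -30 + -30 = 60 deg
  cos(60 deg) = 0.5000, sin(60 deg) = 0.8660
  joint[4] = (4.0148, 14.1462) + 10 * (0.5000, 0.8660) = (4.0148 + 5.0000, 14.1462 + 8.6603) = (9.0148, 22.8064)
End effector: (9.0148, 22.8064)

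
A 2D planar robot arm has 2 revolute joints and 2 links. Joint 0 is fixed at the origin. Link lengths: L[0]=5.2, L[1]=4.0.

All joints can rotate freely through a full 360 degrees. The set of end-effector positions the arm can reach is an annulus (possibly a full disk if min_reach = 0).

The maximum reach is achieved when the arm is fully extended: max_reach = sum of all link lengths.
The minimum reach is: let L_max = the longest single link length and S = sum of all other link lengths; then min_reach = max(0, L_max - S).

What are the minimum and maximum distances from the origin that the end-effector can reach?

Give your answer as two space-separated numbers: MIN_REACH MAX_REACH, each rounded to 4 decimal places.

Answer: 1.2000 9.2000

Derivation:
Link lengths: [5.2, 4.0]
max_reach = 5.2 + 4 = 9.2
L_max = max([5.2, 4.0]) = 5.2
S (sum of others) = 9.2 - 5.2 = 4
min_reach = max(0, 5.2 - 4) = max(0, 1.2) = 1.2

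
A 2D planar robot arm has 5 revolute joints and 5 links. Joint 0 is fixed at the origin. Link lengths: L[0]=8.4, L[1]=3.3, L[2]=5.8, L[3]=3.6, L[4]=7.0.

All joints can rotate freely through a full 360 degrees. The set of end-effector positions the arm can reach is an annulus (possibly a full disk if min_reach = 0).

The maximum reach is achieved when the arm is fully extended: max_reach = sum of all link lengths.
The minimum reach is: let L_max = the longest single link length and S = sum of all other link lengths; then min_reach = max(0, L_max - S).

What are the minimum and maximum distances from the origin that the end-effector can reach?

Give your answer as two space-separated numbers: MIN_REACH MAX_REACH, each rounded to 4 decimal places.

Answer: 0.0000 28.1000

Derivation:
Link lengths: [8.4, 3.3, 5.8, 3.6, 7.0]
max_reach = 8.4 + 3.3 + 5.8 + 3.6 + 7 = 28.1
L_max = max([8.4, 3.3, 5.8, 3.6, 7.0]) = 8.4
S (sum of others) = 28.1 - 8.4 = 19.7
min_reach = max(0, 8.4 - 19.7) = max(0, -11.3) = 0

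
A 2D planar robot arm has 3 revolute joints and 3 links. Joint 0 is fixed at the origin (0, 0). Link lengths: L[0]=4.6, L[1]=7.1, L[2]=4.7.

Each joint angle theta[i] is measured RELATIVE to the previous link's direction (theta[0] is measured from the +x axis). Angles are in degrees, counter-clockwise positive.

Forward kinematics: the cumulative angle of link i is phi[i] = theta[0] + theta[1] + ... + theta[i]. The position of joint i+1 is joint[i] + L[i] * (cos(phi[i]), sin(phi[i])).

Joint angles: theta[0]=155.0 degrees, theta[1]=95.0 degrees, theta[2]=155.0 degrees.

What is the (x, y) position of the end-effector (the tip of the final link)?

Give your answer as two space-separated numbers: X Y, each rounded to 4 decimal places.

joint[0] = (0.0000, 0.0000)  (base)
link 0: phi[0] = 155 = 155 deg
  cos(155 deg) = -0.9063, sin(155 deg) = 0.4226
  joint[1] = (0.0000, 0.0000) + 4.6 * (-0.9063, 0.4226) = (0.0000 + -4.1690, 0.0000 + 1.9440) = (-4.1690, 1.9440)
link 1: phi[1] = 155 + 95 = 250 deg
  cos(250 deg) = -0.3420, sin(250 deg) = -0.9397
  joint[2] = (-4.1690, 1.9440) + 7.1 * (-0.3420, -0.9397) = (-4.1690 + -2.4283, 1.9440 + -6.6718) = (-6.5974, -4.7278)
link 2: phi[2] = 155 + 95 + 155 = 405 deg
  cos(405 deg) = 0.7071, sin(405 deg) = 0.7071
  joint[3] = (-6.5974, -4.7278) + 4.7 * (0.7071, 0.7071) = (-6.5974 + 3.3234, -4.7278 + 3.3234) = (-3.2740, -1.4044)
End effector: (-3.2740, -1.4044)

Answer: -3.2740 -1.4044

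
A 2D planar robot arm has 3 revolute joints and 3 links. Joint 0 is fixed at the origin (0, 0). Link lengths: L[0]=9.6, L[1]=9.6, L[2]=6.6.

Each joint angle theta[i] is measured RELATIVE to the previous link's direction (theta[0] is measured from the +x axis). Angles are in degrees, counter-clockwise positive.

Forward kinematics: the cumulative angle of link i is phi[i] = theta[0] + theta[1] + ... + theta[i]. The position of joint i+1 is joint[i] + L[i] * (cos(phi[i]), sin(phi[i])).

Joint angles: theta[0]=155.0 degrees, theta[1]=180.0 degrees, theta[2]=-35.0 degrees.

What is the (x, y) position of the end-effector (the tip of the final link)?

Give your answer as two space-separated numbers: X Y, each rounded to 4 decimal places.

Answer: 3.3000 -5.7158

Derivation:
joint[0] = (0.0000, 0.0000)  (base)
link 0: phi[0] = 155 = 155 deg
  cos(155 deg) = -0.9063, sin(155 deg) = 0.4226
  joint[1] = (0.0000, 0.0000) + 9.6 * (-0.9063, 0.4226) = (0.0000 + -8.7006, 0.0000 + 4.0571) = (-8.7006, 4.0571)
link 1: phi[1] = 155 + 180 = 335 deg
  cos(335 deg) = 0.9063, sin(335 deg) = -0.4226
  joint[2] = (-8.7006, 4.0571) + 9.6 * (0.9063, -0.4226) = (-8.7006 + 8.7006, 4.0571 + -4.0571) = (0.0000, 0.0000)
link 2: phi[2] = 155 + 180 + -35 = 300 deg
  cos(300 deg) = 0.5000, sin(300 deg) = -0.8660
  joint[3] = (0.0000, 0.0000) + 6.6 * (0.5000, -0.8660) = (0.0000 + 3.3000, 0.0000 + -5.7158) = (3.3000, -5.7158)
End effector: (3.3000, -5.7158)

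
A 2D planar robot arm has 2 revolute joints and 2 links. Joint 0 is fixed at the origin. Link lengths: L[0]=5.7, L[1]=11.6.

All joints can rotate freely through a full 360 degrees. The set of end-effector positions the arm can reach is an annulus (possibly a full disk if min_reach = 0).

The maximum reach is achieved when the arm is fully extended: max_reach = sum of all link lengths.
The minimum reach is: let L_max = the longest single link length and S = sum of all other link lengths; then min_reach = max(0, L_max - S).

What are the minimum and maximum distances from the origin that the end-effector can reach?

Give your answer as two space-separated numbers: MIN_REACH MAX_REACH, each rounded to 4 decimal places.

Link lengths: [5.7, 11.6]
max_reach = 5.7 + 11.6 = 17.3
L_max = max([5.7, 11.6]) = 11.6
S (sum of others) = 17.3 - 11.6 = 5.7
min_reach = max(0, 11.6 - 5.7) = max(0, 5.9) = 5.9

Answer: 5.9000 17.3000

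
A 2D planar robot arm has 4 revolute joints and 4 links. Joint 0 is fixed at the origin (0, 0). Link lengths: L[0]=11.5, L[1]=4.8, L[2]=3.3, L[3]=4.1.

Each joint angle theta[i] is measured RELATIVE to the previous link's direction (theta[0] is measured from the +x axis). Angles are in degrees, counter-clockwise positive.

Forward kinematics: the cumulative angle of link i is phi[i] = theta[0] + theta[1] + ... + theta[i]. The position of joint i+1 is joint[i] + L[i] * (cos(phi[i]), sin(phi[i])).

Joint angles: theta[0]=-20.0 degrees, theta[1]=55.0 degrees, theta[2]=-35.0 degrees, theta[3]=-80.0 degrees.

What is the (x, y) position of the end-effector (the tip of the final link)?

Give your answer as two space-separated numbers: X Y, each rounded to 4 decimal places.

Answer: 18.7504 -5.2178

Derivation:
joint[0] = (0.0000, 0.0000)  (base)
link 0: phi[0] = -20 = -20 deg
  cos(-20 deg) = 0.9397, sin(-20 deg) = -0.3420
  joint[1] = (0.0000, 0.0000) + 11.5 * (0.9397, -0.3420) = (0.0000 + 10.8065, 0.0000 + -3.9332) = (10.8065, -3.9332)
link 1: phi[1] = -20 + 55 = 35 deg
  cos(35 deg) = 0.8192, sin(35 deg) = 0.5736
  joint[2] = (10.8065, -3.9332) + 4.8 * (0.8192, 0.5736) = (10.8065 + 3.9319, -3.9332 + 2.7532) = (14.7384, -1.1801)
link 2: phi[2] = -20 + 55 + -35 = 0 deg
  cos(0 deg) = 1.0000, sin(0 deg) = 0.0000
  joint[3] = (14.7384, -1.1801) + 3.3 * (1.0000, 0.0000) = (14.7384 + 3.3000, -1.1801 + 0.0000) = (18.0384, -1.1801)
link 3: phi[3] = -20 + 55 + -35 + -80 = -80 deg
  cos(-80 deg) = 0.1736, sin(-80 deg) = -0.9848
  joint[4] = (18.0384, -1.1801) + 4.1 * (0.1736, -0.9848) = (18.0384 + 0.7120, -1.1801 + -4.0377) = (18.7504, -5.2178)
End effector: (18.7504, -5.2178)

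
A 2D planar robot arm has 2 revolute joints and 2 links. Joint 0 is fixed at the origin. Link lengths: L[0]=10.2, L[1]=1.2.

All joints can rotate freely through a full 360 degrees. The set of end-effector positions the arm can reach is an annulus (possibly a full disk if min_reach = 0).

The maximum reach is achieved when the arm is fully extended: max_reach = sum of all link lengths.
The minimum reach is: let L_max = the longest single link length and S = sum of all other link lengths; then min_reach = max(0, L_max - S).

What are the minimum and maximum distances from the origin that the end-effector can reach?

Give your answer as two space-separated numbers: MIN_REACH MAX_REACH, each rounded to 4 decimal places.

Answer: 9.0000 11.4000

Derivation:
Link lengths: [10.2, 1.2]
max_reach = 10.2 + 1.2 = 11.4
L_max = max([10.2, 1.2]) = 10.2
S (sum of others) = 11.4 - 10.2 = 1.2
min_reach = max(0, 10.2 - 1.2) = max(0, 9) = 9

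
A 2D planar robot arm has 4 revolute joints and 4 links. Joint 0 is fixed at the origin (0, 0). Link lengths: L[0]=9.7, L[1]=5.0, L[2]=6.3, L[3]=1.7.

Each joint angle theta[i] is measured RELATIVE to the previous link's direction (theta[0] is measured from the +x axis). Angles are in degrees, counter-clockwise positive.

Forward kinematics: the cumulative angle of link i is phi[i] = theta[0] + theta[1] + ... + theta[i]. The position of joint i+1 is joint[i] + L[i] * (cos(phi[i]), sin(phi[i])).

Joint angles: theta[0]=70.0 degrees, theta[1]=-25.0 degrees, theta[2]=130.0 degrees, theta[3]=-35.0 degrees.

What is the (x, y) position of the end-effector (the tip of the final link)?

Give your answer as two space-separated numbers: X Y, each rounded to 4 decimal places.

joint[0] = (0.0000, 0.0000)  (base)
link 0: phi[0] = 70 = 70 deg
  cos(70 deg) = 0.3420, sin(70 deg) = 0.9397
  joint[1] = (0.0000, 0.0000) + 9.7 * (0.3420, 0.9397) = (0.0000 + 3.3176, 0.0000 + 9.1150) = (3.3176, 9.1150)
link 1: phi[1] = 70 + -25 = 45 deg
  cos(45 deg) = 0.7071, sin(45 deg) = 0.7071
  joint[2] = (3.3176, 9.1150) + 5 * (0.7071, 0.7071) = (3.3176 + 3.5355, 9.1150 + 3.5355) = (6.8531, 12.6506)
link 2: phi[2] = 70 + -25 + 130 = 175 deg
  cos(175 deg) = -0.9962, sin(175 deg) = 0.0872
  joint[3] = (6.8531, 12.6506) + 6.3 * (-0.9962, 0.0872) = (6.8531 + -6.2760, 12.6506 + 0.5491) = (0.5771, 13.1996)
link 3: phi[3] = 70 + -25 + 130 + -35 = 140 deg
  cos(140 deg) = -0.7660, sin(140 deg) = 0.6428
  joint[4] = (0.5771, 13.1996) + 1.7 * (-0.7660, 0.6428) = (0.5771 + -1.3023, 13.1996 + 1.0927) = (-0.7252, 14.2924)
End effector: (-0.7252, 14.2924)

Answer: -0.7252 14.2924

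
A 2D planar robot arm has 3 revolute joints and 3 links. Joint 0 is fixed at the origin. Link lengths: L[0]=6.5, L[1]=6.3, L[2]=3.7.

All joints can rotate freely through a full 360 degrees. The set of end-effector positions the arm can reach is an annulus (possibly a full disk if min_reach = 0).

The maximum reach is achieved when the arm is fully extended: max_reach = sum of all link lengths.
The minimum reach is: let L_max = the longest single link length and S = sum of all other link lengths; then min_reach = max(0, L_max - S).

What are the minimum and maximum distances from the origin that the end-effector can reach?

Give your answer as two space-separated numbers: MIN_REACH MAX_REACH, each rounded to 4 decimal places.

Answer: 0.0000 16.5000

Derivation:
Link lengths: [6.5, 6.3, 3.7]
max_reach = 6.5 + 6.3 + 3.7 = 16.5
L_max = max([6.5, 6.3, 3.7]) = 6.5
S (sum of others) = 16.5 - 6.5 = 10
min_reach = max(0, 6.5 - 10) = max(0, -3.5) = 0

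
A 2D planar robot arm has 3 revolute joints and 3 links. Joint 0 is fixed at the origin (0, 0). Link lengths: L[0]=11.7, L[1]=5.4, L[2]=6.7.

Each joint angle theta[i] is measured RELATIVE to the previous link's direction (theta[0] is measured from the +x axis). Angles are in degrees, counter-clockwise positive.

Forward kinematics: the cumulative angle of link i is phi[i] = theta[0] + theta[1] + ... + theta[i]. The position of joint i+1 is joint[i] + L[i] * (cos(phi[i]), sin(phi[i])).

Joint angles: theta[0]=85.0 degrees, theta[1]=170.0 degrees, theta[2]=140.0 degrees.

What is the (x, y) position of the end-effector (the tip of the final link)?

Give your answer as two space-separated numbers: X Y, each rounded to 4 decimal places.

Answer: 5.1104 10.2824

Derivation:
joint[0] = (0.0000, 0.0000)  (base)
link 0: phi[0] = 85 = 85 deg
  cos(85 deg) = 0.0872, sin(85 deg) = 0.9962
  joint[1] = (0.0000, 0.0000) + 11.7 * (0.0872, 0.9962) = (0.0000 + 1.0197, 0.0000 + 11.6555) = (1.0197, 11.6555)
link 1: phi[1] = 85 + 170 = 255 deg
  cos(255 deg) = -0.2588, sin(255 deg) = -0.9659
  joint[2] = (1.0197, 11.6555) + 5.4 * (-0.2588, -0.9659) = (1.0197 + -1.3976, 11.6555 + -5.2160) = (-0.3779, 6.4395)
link 2: phi[2] = 85 + 170 + 140 = 395 deg
  cos(395 deg) = 0.8192, sin(395 deg) = 0.5736
  joint[3] = (-0.3779, 6.4395) + 6.7 * (0.8192, 0.5736) = (-0.3779 + 5.4883, 6.4395 + 3.8430) = (5.1104, 10.2824)
End effector: (5.1104, 10.2824)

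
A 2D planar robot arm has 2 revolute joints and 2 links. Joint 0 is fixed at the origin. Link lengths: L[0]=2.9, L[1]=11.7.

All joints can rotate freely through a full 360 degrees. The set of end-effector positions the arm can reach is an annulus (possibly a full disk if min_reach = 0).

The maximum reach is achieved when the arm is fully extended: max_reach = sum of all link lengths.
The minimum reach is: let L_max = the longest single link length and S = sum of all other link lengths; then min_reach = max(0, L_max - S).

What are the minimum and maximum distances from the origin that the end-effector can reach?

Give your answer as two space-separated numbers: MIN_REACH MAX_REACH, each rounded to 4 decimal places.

Answer: 8.8000 14.6000

Derivation:
Link lengths: [2.9, 11.7]
max_reach = 2.9 + 11.7 = 14.6
L_max = max([2.9, 11.7]) = 11.7
S (sum of others) = 14.6 - 11.7 = 2.9
min_reach = max(0, 11.7 - 2.9) = max(0, 8.8) = 8.8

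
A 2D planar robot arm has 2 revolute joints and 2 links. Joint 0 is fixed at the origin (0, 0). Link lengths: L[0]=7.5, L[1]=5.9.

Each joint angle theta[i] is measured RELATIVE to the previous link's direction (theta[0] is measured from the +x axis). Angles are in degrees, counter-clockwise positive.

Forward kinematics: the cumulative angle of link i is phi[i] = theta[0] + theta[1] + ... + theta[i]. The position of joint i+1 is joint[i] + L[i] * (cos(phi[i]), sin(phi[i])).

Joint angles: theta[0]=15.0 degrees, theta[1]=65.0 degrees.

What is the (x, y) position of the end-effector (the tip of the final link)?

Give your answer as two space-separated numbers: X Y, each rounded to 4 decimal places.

joint[0] = (0.0000, 0.0000)  (base)
link 0: phi[0] = 15 = 15 deg
  cos(15 deg) = 0.9659, sin(15 deg) = 0.2588
  joint[1] = (0.0000, 0.0000) + 7.5 * (0.9659, 0.2588) = (0.0000 + 7.2444, 0.0000 + 1.9411) = (7.2444, 1.9411)
link 1: phi[1] = 15 + 65 = 80 deg
  cos(80 deg) = 0.1736, sin(80 deg) = 0.9848
  joint[2] = (7.2444, 1.9411) + 5.9 * (0.1736, 0.9848) = (7.2444 + 1.0245, 1.9411 + 5.8104) = (8.2690, 7.7515)
End effector: (8.2690, 7.7515)

Answer: 8.2690 7.7515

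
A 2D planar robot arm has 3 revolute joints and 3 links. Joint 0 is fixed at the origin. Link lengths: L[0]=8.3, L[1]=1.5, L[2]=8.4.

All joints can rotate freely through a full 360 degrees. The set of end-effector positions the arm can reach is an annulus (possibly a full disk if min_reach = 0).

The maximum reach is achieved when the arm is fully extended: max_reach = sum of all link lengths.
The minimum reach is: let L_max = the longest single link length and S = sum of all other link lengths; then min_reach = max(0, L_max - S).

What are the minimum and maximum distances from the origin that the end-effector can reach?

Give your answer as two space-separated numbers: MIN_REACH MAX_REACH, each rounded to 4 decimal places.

Answer: 0.0000 18.2000

Derivation:
Link lengths: [8.3, 1.5, 8.4]
max_reach = 8.3 + 1.5 + 8.4 = 18.2
L_max = max([8.3, 1.5, 8.4]) = 8.4
S (sum of others) = 18.2 - 8.4 = 9.8
min_reach = max(0, 8.4 - 9.8) = max(0, -1.4) = 0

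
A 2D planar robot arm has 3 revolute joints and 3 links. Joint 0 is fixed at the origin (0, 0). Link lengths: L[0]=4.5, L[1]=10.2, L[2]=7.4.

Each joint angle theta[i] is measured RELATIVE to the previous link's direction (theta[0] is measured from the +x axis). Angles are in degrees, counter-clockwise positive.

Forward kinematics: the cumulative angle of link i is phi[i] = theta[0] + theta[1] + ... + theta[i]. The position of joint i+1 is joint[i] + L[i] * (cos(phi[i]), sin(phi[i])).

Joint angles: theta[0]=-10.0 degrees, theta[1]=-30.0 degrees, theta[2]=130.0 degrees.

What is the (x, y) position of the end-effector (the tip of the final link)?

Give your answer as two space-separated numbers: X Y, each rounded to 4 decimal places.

Answer: 12.2453 0.0621

Derivation:
joint[0] = (0.0000, 0.0000)  (base)
link 0: phi[0] = -10 = -10 deg
  cos(-10 deg) = 0.9848, sin(-10 deg) = -0.1736
  joint[1] = (0.0000, 0.0000) + 4.5 * (0.9848, -0.1736) = (0.0000 + 4.4316, 0.0000 + -0.7814) = (4.4316, -0.7814)
link 1: phi[1] = -10 + -30 = -40 deg
  cos(-40 deg) = 0.7660, sin(-40 deg) = -0.6428
  joint[2] = (4.4316, -0.7814) + 10.2 * (0.7660, -0.6428) = (4.4316 + 7.8137, -0.7814 + -6.5564) = (12.2453, -7.3379)
link 2: phi[2] = -10 + -30 + 130 = 90 deg
  cos(90 deg) = 0.0000, sin(90 deg) = 1.0000
  joint[3] = (12.2453, -7.3379) + 7.4 * (0.0000, 1.0000) = (12.2453 + 0.0000, -7.3379 + 7.4000) = (12.2453, 0.0621)
End effector: (12.2453, 0.0621)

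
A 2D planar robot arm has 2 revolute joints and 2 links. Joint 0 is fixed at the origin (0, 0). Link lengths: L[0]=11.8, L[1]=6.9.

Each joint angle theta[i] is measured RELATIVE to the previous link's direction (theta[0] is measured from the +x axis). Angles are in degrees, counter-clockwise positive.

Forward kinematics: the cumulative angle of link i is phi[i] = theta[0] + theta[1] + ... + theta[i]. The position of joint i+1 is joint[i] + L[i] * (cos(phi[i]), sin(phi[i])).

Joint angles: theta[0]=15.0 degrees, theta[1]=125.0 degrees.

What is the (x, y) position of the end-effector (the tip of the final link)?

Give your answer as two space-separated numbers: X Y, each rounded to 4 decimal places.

Answer: 6.1122 7.4893

Derivation:
joint[0] = (0.0000, 0.0000)  (base)
link 0: phi[0] = 15 = 15 deg
  cos(15 deg) = 0.9659, sin(15 deg) = 0.2588
  joint[1] = (0.0000, 0.0000) + 11.8 * (0.9659, 0.2588) = (0.0000 + 11.3979, 0.0000 + 3.0541) = (11.3979, 3.0541)
link 1: phi[1] = 15 + 125 = 140 deg
  cos(140 deg) = -0.7660, sin(140 deg) = 0.6428
  joint[2] = (11.3979, 3.0541) + 6.9 * (-0.7660, 0.6428) = (11.3979 + -5.2857, 3.0541 + 4.4352) = (6.1122, 7.4893)
End effector: (6.1122, 7.4893)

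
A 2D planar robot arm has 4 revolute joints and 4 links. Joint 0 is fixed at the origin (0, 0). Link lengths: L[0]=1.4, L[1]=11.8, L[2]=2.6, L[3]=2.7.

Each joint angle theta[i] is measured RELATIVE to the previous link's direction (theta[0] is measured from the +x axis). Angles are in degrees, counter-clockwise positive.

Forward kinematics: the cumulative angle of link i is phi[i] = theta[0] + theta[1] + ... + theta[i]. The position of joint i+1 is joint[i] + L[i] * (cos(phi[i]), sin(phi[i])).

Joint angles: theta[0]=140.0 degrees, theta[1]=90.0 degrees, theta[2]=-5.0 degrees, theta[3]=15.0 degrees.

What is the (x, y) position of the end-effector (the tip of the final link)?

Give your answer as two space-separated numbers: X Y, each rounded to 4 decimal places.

joint[0] = (0.0000, 0.0000)  (base)
link 0: phi[0] = 140 = 140 deg
  cos(140 deg) = -0.7660, sin(140 deg) = 0.6428
  joint[1] = (0.0000, 0.0000) + 1.4 * (-0.7660, 0.6428) = (0.0000 + -1.0725, 0.0000 + 0.8999) = (-1.0725, 0.8999)
link 1: phi[1] = 140 + 90 = 230 deg
  cos(230 deg) = -0.6428, sin(230 deg) = -0.7660
  joint[2] = (-1.0725, 0.8999) + 11.8 * (-0.6428, -0.7660) = (-1.0725 + -7.5849, 0.8999 + -9.0393) = (-8.6574, -8.1394)
link 2: phi[2] = 140 + 90 + -5 = 225 deg
  cos(225 deg) = -0.7071, sin(225 deg) = -0.7071
  joint[3] = (-8.6574, -8.1394) + 2.6 * (-0.7071, -0.7071) = (-8.6574 + -1.8385, -8.1394 + -1.8385) = (-10.4958, -9.9779)
link 3: phi[3] = 140 + 90 + -5 + 15 = 240 deg
  cos(240 deg) = -0.5000, sin(240 deg) = -0.8660
  joint[4] = (-10.4958, -9.9779) + 2.7 * (-0.5000, -0.8660) = (-10.4958 + -1.3500, -9.9779 + -2.3383) = (-11.8458, -12.3162)
End effector: (-11.8458, -12.3162)

Answer: -11.8458 -12.3162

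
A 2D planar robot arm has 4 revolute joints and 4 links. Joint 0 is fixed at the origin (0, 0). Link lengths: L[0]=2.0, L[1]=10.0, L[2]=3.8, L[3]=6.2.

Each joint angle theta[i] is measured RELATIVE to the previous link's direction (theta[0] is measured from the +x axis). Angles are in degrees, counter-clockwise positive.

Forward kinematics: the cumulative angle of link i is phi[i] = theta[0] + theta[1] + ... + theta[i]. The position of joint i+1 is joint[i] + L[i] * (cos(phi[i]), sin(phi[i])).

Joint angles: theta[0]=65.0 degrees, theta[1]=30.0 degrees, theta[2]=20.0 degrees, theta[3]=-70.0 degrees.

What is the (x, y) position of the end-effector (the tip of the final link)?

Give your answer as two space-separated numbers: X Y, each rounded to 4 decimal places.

joint[0] = (0.0000, 0.0000)  (base)
link 0: phi[0] = 65 = 65 deg
  cos(65 deg) = 0.4226, sin(65 deg) = 0.9063
  joint[1] = (0.0000, 0.0000) + 2 * (0.4226, 0.9063) = (0.0000 + 0.8452, 0.0000 + 1.8126) = (0.8452, 1.8126)
link 1: phi[1] = 65 + 30 = 95 deg
  cos(95 deg) = -0.0872, sin(95 deg) = 0.9962
  joint[2] = (0.8452, 1.8126) + 10 * (-0.0872, 0.9962) = (0.8452 + -0.8716, 1.8126 + 9.9619) = (-0.0263, 11.7746)
link 2: phi[2] = 65 + 30 + 20 = 115 deg
  cos(115 deg) = -0.4226, sin(115 deg) = 0.9063
  joint[3] = (-0.0263, 11.7746) + 3.8 * (-0.4226, 0.9063) = (-0.0263 + -1.6059, 11.7746 + 3.4440) = (-1.6323, 15.2185)
link 3: phi[3] = 65 + 30 + 20 + -70 = 45 deg
  cos(45 deg) = 0.7071, sin(45 deg) = 0.7071
  joint[4] = (-1.6323, 15.2185) + 6.2 * (0.7071, 0.7071) = (-1.6323 + 4.3841, 15.2185 + 4.3841) = (2.7518, 19.6026)
End effector: (2.7518, 19.6026)

Answer: 2.7518 19.6026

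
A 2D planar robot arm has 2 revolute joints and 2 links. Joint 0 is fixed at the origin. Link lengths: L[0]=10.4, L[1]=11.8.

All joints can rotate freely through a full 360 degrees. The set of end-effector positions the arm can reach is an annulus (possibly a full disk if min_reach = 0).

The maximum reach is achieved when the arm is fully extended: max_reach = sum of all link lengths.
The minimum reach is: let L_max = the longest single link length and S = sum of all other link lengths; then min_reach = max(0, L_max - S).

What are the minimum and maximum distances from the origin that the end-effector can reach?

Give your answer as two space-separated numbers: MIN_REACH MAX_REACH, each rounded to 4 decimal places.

Answer: 1.4000 22.2000

Derivation:
Link lengths: [10.4, 11.8]
max_reach = 10.4 + 11.8 = 22.2
L_max = max([10.4, 11.8]) = 11.8
S (sum of others) = 22.2 - 11.8 = 10.4
min_reach = max(0, 11.8 - 10.4) = max(0, 1.4) = 1.4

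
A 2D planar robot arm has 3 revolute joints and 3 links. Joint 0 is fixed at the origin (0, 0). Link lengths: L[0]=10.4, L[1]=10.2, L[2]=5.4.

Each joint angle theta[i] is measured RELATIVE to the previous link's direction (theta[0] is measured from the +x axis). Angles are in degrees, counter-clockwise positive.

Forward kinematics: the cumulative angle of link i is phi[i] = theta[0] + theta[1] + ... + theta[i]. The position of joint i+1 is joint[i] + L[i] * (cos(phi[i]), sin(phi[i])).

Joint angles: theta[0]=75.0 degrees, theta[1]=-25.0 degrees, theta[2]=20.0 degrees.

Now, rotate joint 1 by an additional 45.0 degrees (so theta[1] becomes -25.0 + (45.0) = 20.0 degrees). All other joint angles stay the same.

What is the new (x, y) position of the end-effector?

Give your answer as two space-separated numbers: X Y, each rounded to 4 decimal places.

joint[0] = (0.0000, 0.0000)  (base)
link 0: phi[0] = 75 = 75 deg
  cos(75 deg) = 0.2588, sin(75 deg) = 0.9659
  joint[1] = (0.0000, 0.0000) + 10.4 * (0.2588, 0.9659) = (0.0000 + 2.6917, 0.0000 + 10.0456) = (2.6917, 10.0456)
link 1: phi[1] = 75 + 20 = 95 deg
  cos(95 deg) = -0.0872, sin(95 deg) = 0.9962
  joint[2] = (2.6917, 10.0456) + 10.2 * (-0.0872, 0.9962) = (2.6917 + -0.8890, 10.0456 + 10.1612) = (1.8027, 20.2068)
link 2: phi[2] = 75 + 20 + 20 = 115 deg
  cos(115 deg) = -0.4226, sin(115 deg) = 0.9063
  joint[3] = (1.8027, 20.2068) + 5.4 * (-0.4226, 0.9063) = (1.8027 + -2.2821, 20.2068 + 4.8941) = (-0.4794, 25.1009)
End effector: (-0.4794, 25.1009)

Answer: -0.4794 25.1009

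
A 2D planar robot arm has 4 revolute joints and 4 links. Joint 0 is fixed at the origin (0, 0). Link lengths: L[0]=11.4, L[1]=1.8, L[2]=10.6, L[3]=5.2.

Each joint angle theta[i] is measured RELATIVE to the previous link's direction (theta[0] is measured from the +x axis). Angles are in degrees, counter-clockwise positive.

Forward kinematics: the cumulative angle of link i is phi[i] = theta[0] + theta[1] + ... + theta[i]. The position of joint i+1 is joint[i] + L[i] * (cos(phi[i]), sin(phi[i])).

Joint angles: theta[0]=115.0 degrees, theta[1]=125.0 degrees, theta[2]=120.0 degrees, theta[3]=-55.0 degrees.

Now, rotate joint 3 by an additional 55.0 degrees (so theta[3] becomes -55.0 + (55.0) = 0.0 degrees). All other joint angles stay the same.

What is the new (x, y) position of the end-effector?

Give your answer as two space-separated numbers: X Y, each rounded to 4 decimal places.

Answer: 10.0822 8.7731

Derivation:
joint[0] = (0.0000, 0.0000)  (base)
link 0: phi[0] = 115 = 115 deg
  cos(115 deg) = -0.4226, sin(115 deg) = 0.9063
  joint[1] = (0.0000, 0.0000) + 11.4 * (-0.4226, 0.9063) = (0.0000 + -4.8178, 0.0000 + 10.3319) = (-4.8178, 10.3319)
link 1: phi[1] = 115 + 125 = 240 deg
  cos(240 deg) = -0.5000, sin(240 deg) = -0.8660
  joint[2] = (-4.8178, 10.3319) + 1.8 * (-0.5000, -0.8660) = (-4.8178 + -0.9000, 10.3319 + -1.5588) = (-5.7178, 8.7731)
link 2: phi[2] = 115 + 125 + 120 = 360 deg
  cos(360 deg) = 1.0000, sin(360 deg) = -0.0000
  joint[3] = (-5.7178, 8.7731) + 10.6 * (1.0000, -0.0000) = (-5.7178 + 10.6000, 8.7731 + -0.0000) = (4.8822, 8.7731)
link 3: phi[3] = 115 + 125 + 120 + 0 = 360 deg
  cos(360 deg) = 1.0000, sin(360 deg) = -0.0000
  joint[4] = (4.8822, 8.7731) + 5.2 * (1.0000, -0.0000) = (4.8822 + 5.2000, 8.7731 + -0.0000) = (10.0822, 8.7731)
End effector: (10.0822, 8.7731)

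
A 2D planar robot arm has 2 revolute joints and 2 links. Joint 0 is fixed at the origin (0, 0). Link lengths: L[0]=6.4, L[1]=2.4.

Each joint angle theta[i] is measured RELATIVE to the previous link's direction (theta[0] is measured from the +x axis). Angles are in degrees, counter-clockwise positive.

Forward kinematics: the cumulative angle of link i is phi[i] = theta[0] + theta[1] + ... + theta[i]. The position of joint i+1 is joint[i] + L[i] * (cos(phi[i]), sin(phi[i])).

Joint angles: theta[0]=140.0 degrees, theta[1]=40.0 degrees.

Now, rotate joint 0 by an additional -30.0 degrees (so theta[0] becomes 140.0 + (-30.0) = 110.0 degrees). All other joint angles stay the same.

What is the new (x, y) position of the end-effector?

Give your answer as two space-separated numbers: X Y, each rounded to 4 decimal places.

Answer: -4.2674 7.2140

Derivation:
joint[0] = (0.0000, 0.0000)  (base)
link 0: phi[0] = 110 = 110 deg
  cos(110 deg) = -0.3420, sin(110 deg) = 0.9397
  joint[1] = (0.0000, 0.0000) + 6.4 * (-0.3420, 0.9397) = (0.0000 + -2.1889, 0.0000 + 6.0140) = (-2.1889, 6.0140)
link 1: phi[1] = 110 + 40 = 150 deg
  cos(150 deg) = -0.8660, sin(150 deg) = 0.5000
  joint[2] = (-2.1889, 6.0140) + 2.4 * (-0.8660, 0.5000) = (-2.1889 + -2.0785, 6.0140 + 1.2000) = (-4.2674, 7.2140)
End effector: (-4.2674, 7.2140)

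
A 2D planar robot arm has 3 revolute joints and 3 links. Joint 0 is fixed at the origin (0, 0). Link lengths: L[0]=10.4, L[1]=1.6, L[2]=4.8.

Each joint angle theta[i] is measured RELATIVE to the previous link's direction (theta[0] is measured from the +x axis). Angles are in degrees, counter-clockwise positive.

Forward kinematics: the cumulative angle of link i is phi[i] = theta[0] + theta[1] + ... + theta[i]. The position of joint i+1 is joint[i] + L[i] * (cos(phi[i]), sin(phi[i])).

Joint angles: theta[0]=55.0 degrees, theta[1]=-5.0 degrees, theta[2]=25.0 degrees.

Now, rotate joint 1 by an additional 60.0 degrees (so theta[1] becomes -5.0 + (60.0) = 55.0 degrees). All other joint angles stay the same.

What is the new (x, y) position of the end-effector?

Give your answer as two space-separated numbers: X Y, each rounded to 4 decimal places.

joint[0] = (0.0000, 0.0000)  (base)
link 0: phi[0] = 55 = 55 deg
  cos(55 deg) = 0.5736, sin(55 deg) = 0.8192
  joint[1] = (0.0000, 0.0000) + 10.4 * (0.5736, 0.8192) = (0.0000 + 5.9652, 0.0000 + 8.5192) = (5.9652, 8.5192)
link 1: phi[1] = 55 + 55 = 110 deg
  cos(110 deg) = -0.3420, sin(110 deg) = 0.9397
  joint[2] = (5.9652, 8.5192) + 1.6 * (-0.3420, 0.9397) = (5.9652 + -0.5472, 8.5192 + 1.5035) = (5.4180, 10.0227)
link 2: phi[2] = 55 + 55 + 25 = 135 deg
  cos(135 deg) = -0.7071, sin(135 deg) = 0.7071
  joint[3] = (5.4180, 10.0227) + 4.8 * (-0.7071, 0.7071) = (5.4180 + -3.3941, 10.0227 + 3.3941) = (2.0239, 13.4168)
End effector: (2.0239, 13.4168)

Answer: 2.0239 13.4168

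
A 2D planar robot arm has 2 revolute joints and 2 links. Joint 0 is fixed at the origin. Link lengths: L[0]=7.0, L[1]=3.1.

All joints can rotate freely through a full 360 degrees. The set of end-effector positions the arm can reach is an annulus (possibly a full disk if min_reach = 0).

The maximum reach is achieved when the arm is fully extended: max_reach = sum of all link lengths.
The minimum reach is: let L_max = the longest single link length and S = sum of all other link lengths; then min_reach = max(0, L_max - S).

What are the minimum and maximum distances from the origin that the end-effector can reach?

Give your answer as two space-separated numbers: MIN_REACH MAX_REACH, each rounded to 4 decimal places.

Link lengths: [7.0, 3.1]
max_reach = 7 + 3.1 = 10.1
L_max = max([7.0, 3.1]) = 7
S (sum of others) = 10.1 - 7 = 3.1
min_reach = max(0, 7 - 3.1) = max(0, 3.9) = 3.9

Answer: 3.9000 10.1000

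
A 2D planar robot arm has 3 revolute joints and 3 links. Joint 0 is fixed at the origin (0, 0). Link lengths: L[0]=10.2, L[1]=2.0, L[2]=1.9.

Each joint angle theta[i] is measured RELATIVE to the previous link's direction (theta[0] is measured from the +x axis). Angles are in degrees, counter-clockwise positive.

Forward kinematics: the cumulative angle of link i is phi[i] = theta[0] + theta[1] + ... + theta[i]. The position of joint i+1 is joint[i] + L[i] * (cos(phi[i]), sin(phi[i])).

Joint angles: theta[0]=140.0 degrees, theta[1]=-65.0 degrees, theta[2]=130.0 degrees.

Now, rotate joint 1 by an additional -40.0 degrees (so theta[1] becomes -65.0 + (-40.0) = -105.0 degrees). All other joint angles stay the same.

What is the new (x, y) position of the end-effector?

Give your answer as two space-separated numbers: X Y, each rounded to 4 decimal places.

Answer: -8.0106 8.1953

Derivation:
joint[0] = (0.0000, 0.0000)  (base)
link 0: phi[0] = 140 = 140 deg
  cos(140 deg) = -0.7660, sin(140 deg) = 0.6428
  joint[1] = (0.0000, 0.0000) + 10.2 * (-0.7660, 0.6428) = (0.0000 + -7.8137, 0.0000 + 6.5564) = (-7.8137, 6.5564)
link 1: phi[1] = 140 + -105 = 35 deg
  cos(35 deg) = 0.8192, sin(35 deg) = 0.5736
  joint[2] = (-7.8137, 6.5564) + 2 * (0.8192, 0.5736) = (-7.8137 + 1.6383, 6.5564 + 1.1472) = (-6.1753, 7.7036)
link 2: phi[2] = 140 + -105 + 130 = 165 deg
  cos(165 deg) = -0.9659, sin(165 deg) = 0.2588
  joint[3] = (-6.1753, 7.7036) + 1.9 * (-0.9659, 0.2588) = (-6.1753 + -1.8353, 7.7036 + 0.4918) = (-8.0106, 8.1953)
End effector: (-8.0106, 8.1953)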